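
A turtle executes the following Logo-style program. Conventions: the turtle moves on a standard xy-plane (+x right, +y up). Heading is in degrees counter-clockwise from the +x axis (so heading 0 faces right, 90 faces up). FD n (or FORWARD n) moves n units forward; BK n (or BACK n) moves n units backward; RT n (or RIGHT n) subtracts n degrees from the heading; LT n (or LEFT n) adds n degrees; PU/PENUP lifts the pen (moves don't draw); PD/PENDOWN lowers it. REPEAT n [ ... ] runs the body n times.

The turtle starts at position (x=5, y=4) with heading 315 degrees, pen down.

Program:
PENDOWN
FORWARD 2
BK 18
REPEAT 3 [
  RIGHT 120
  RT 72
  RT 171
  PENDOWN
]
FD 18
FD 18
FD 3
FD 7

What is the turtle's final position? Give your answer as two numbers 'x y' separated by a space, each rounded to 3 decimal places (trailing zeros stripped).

Answer: 20.724 -21.901

Derivation:
Executing turtle program step by step:
Start: pos=(5,4), heading=315, pen down
PD: pen down
FD 2: (5,4) -> (6.414,2.586) [heading=315, draw]
BK 18: (6.414,2.586) -> (-6.314,15.314) [heading=315, draw]
REPEAT 3 [
  -- iteration 1/3 --
  RT 120: heading 315 -> 195
  RT 72: heading 195 -> 123
  RT 171: heading 123 -> 312
  PD: pen down
  -- iteration 2/3 --
  RT 120: heading 312 -> 192
  RT 72: heading 192 -> 120
  RT 171: heading 120 -> 309
  PD: pen down
  -- iteration 3/3 --
  RT 120: heading 309 -> 189
  RT 72: heading 189 -> 117
  RT 171: heading 117 -> 306
  PD: pen down
]
FD 18: (-6.314,15.314) -> (4.266,0.751) [heading=306, draw]
FD 18: (4.266,0.751) -> (14.847,-13.811) [heading=306, draw]
FD 3: (14.847,-13.811) -> (16.61,-16.238) [heading=306, draw]
FD 7: (16.61,-16.238) -> (20.724,-21.901) [heading=306, draw]
Final: pos=(20.724,-21.901), heading=306, 6 segment(s) drawn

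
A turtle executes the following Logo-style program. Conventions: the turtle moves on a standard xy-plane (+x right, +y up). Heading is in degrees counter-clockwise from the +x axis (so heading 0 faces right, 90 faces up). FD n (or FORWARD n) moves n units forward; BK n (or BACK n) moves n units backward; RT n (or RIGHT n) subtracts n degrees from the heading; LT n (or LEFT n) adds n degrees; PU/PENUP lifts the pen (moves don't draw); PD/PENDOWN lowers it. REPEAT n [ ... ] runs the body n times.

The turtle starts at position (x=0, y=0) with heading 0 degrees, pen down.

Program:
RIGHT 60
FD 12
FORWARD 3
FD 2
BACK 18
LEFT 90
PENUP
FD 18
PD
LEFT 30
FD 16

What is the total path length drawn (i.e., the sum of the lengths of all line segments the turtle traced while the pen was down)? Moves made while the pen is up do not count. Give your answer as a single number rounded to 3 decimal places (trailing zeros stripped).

Executing turtle program step by step:
Start: pos=(0,0), heading=0, pen down
RT 60: heading 0 -> 300
FD 12: (0,0) -> (6,-10.392) [heading=300, draw]
FD 3: (6,-10.392) -> (7.5,-12.99) [heading=300, draw]
FD 2: (7.5,-12.99) -> (8.5,-14.722) [heading=300, draw]
BK 18: (8.5,-14.722) -> (-0.5,0.866) [heading=300, draw]
LT 90: heading 300 -> 30
PU: pen up
FD 18: (-0.5,0.866) -> (15.088,9.866) [heading=30, move]
PD: pen down
LT 30: heading 30 -> 60
FD 16: (15.088,9.866) -> (23.088,23.722) [heading=60, draw]
Final: pos=(23.088,23.722), heading=60, 5 segment(s) drawn

Segment lengths:
  seg 1: (0,0) -> (6,-10.392), length = 12
  seg 2: (6,-10.392) -> (7.5,-12.99), length = 3
  seg 3: (7.5,-12.99) -> (8.5,-14.722), length = 2
  seg 4: (8.5,-14.722) -> (-0.5,0.866), length = 18
  seg 5: (15.088,9.866) -> (23.088,23.722), length = 16
Total = 51

Answer: 51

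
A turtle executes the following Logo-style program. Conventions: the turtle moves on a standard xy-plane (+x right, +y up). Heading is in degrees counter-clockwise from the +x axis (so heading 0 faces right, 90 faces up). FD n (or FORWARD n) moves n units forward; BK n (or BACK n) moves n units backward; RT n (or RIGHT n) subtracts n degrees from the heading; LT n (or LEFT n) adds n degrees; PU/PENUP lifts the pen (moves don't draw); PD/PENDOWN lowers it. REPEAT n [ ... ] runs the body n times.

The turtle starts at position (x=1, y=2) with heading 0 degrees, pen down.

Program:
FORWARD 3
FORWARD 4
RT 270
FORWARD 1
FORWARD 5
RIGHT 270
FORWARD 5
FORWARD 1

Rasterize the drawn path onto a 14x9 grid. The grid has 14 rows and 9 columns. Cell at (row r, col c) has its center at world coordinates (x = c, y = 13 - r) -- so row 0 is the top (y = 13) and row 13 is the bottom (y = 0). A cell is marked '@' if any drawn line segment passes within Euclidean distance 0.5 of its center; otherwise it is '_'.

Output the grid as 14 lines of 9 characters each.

Answer: _________
_________
_________
_________
_________
__@@@@@@@
________@
________@
________@
________@
________@
_@@@@@@@@
_________
_________

Derivation:
Segment 0: (1,2) -> (4,2)
Segment 1: (4,2) -> (8,2)
Segment 2: (8,2) -> (8,3)
Segment 3: (8,3) -> (8,8)
Segment 4: (8,8) -> (3,8)
Segment 5: (3,8) -> (2,8)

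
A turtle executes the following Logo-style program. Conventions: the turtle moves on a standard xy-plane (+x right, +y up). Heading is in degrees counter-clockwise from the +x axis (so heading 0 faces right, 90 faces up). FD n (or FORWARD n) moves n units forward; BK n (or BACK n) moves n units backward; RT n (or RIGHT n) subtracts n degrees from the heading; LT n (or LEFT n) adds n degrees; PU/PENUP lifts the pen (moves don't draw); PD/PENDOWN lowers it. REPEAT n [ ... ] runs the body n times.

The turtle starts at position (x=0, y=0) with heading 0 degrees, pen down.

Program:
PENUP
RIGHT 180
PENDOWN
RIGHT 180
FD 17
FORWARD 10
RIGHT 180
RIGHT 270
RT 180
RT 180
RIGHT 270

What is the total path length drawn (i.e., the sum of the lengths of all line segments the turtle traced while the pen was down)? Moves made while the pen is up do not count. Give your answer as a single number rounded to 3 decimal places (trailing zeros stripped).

Executing turtle program step by step:
Start: pos=(0,0), heading=0, pen down
PU: pen up
RT 180: heading 0 -> 180
PD: pen down
RT 180: heading 180 -> 0
FD 17: (0,0) -> (17,0) [heading=0, draw]
FD 10: (17,0) -> (27,0) [heading=0, draw]
RT 180: heading 0 -> 180
RT 270: heading 180 -> 270
RT 180: heading 270 -> 90
RT 180: heading 90 -> 270
RT 270: heading 270 -> 0
Final: pos=(27,0), heading=0, 2 segment(s) drawn

Segment lengths:
  seg 1: (0,0) -> (17,0), length = 17
  seg 2: (17,0) -> (27,0), length = 10
Total = 27

Answer: 27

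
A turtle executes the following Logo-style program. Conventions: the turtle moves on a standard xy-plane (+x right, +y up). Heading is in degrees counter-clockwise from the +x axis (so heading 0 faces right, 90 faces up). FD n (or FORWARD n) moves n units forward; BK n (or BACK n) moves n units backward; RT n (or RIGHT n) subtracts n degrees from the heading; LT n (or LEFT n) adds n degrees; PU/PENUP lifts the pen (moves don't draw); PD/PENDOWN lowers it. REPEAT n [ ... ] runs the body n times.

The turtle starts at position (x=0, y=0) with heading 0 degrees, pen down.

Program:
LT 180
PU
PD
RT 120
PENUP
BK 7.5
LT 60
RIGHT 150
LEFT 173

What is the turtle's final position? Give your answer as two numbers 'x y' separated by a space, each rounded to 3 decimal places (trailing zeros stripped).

Answer: -3.75 -6.495

Derivation:
Executing turtle program step by step:
Start: pos=(0,0), heading=0, pen down
LT 180: heading 0 -> 180
PU: pen up
PD: pen down
RT 120: heading 180 -> 60
PU: pen up
BK 7.5: (0,0) -> (-3.75,-6.495) [heading=60, move]
LT 60: heading 60 -> 120
RT 150: heading 120 -> 330
LT 173: heading 330 -> 143
Final: pos=(-3.75,-6.495), heading=143, 0 segment(s) drawn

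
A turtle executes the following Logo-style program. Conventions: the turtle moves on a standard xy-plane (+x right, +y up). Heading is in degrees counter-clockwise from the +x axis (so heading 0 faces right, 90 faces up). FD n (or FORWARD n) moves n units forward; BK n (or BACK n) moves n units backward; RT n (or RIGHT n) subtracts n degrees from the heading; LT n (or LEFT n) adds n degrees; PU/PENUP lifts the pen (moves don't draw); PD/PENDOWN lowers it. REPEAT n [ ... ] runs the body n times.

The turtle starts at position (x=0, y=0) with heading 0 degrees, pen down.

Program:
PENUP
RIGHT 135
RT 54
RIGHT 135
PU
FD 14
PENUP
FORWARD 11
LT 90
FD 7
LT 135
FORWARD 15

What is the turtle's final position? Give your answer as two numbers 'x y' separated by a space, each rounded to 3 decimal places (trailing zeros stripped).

Answer: 13.764 5.542

Derivation:
Executing turtle program step by step:
Start: pos=(0,0), heading=0, pen down
PU: pen up
RT 135: heading 0 -> 225
RT 54: heading 225 -> 171
RT 135: heading 171 -> 36
PU: pen up
FD 14: (0,0) -> (11.326,8.229) [heading=36, move]
PU: pen up
FD 11: (11.326,8.229) -> (20.225,14.695) [heading=36, move]
LT 90: heading 36 -> 126
FD 7: (20.225,14.695) -> (16.111,20.358) [heading=126, move]
LT 135: heading 126 -> 261
FD 15: (16.111,20.358) -> (13.764,5.542) [heading=261, move]
Final: pos=(13.764,5.542), heading=261, 0 segment(s) drawn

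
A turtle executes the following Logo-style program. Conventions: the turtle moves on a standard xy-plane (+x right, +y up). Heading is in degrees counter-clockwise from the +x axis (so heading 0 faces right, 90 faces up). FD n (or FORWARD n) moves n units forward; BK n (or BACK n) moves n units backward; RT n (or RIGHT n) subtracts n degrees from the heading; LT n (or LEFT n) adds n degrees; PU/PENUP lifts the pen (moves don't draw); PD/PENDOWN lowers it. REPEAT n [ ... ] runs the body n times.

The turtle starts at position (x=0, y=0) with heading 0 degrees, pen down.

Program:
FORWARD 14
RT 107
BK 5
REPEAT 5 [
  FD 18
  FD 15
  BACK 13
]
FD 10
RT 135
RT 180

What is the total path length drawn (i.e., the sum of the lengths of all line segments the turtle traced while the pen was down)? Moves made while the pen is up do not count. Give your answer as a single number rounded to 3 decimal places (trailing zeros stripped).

Answer: 259

Derivation:
Executing turtle program step by step:
Start: pos=(0,0), heading=0, pen down
FD 14: (0,0) -> (14,0) [heading=0, draw]
RT 107: heading 0 -> 253
BK 5: (14,0) -> (15.462,4.782) [heading=253, draw]
REPEAT 5 [
  -- iteration 1/5 --
  FD 18: (15.462,4.782) -> (10.199,-12.432) [heading=253, draw]
  FD 15: (10.199,-12.432) -> (5.814,-26.777) [heading=253, draw]
  BK 13: (5.814,-26.777) -> (9.614,-14.345) [heading=253, draw]
  -- iteration 2/5 --
  FD 18: (9.614,-14.345) -> (4.352,-31.558) [heading=253, draw]
  FD 15: (4.352,-31.558) -> (-0.034,-45.903) [heading=253, draw]
  BK 13: (-0.034,-45.903) -> (3.767,-33.471) [heading=253, draw]
  -- iteration 3/5 --
  FD 18: (3.767,-33.471) -> (-1.496,-50.684) [heading=253, draw]
  FD 15: (-1.496,-50.684) -> (-5.881,-65.029) [heading=253, draw]
  BK 13: (-5.881,-65.029) -> (-2.08,-52.597) [heading=253, draw]
  -- iteration 4/5 --
  FD 18: (-2.08,-52.597) -> (-7.343,-69.81) [heading=253, draw]
  FD 15: (-7.343,-69.81) -> (-11.729,-84.155) [heading=253, draw]
  BK 13: (-11.729,-84.155) -> (-7.928,-71.723) [heading=253, draw]
  -- iteration 5/5 --
  FD 18: (-7.928,-71.723) -> (-13.191,-88.936) [heading=253, draw]
  FD 15: (-13.191,-88.936) -> (-17.576,-103.281) [heading=253, draw]
  BK 13: (-17.576,-103.281) -> (-13.775,-90.849) [heading=253, draw]
]
FD 10: (-13.775,-90.849) -> (-16.699,-100.412) [heading=253, draw]
RT 135: heading 253 -> 118
RT 180: heading 118 -> 298
Final: pos=(-16.699,-100.412), heading=298, 18 segment(s) drawn

Segment lengths:
  seg 1: (0,0) -> (14,0), length = 14
  seg 2: (14,0) -> (15.462,4.782), length = 5
  seg 3: (15.462,4.782) -> (10.199,-12.432), length = 18
  seg 4: (10.199,-12.432) -> (5.814,-26.777), length = 15
  seg 5: (5.814,-26.777) -> (9.614,-14.345), length = 13
  seg 6: (9.614,-14.345) -> (4.352,-31.558), length = 18
  seg 7: (4.352,-31.558) -> (-0.034,-45.903), length = 15
  seg 8: (-0.034,-45.903) -> (3.767,-33.471), length = 13
  seg 9: (3.767,-33.471) -> (-1.496,-50.684), length = 18
  seg 10: (-1.496,-50.684) -> (-5.881,-65.029), length = 15
  seg 11: (-5.881,-65.029) -> (-2.08,-52.597), length = 13
  seg 12: (-2.08,-52.597) -> (-7.343,-69.81), length = 18
  seg 13: (-7.343,-69.81) -> (-11.729,-84.155), length = 15
  seg 14: (-11.729,-84.155) -> (-7.928,-71.723), length = 13
  seg 15: (-7.928,-71.723) -> (-13.191,-88.936), length = 18
  seg 16: (-13.191,-88.936) -> (-17.576,-103.281), length = 15
  seg 17: (-17.576,-103.281) -> (-13.775,-90.849), length = 13
  seg 18: (-13.775,-90.849) -> (-16.699,-100.412), length = 10
Total = 259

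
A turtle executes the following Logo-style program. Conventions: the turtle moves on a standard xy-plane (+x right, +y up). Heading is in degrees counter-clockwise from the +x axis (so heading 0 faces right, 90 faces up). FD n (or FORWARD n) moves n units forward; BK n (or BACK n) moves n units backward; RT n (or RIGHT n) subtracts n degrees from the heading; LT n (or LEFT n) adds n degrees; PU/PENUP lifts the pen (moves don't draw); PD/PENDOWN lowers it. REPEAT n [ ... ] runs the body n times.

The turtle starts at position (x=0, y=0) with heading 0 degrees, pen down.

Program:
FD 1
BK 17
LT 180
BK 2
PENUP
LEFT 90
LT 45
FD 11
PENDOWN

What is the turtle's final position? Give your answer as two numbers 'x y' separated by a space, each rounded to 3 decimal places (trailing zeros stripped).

Executing turtle program step by step:
Start: pos=(0,0), heading=0, pen down
FD 1: (0,0) -> (1,0) [heading=0, draw]
BK 17: (1,0) -> (-16,0) [heading=0, draw]
LT 180: heading 0 -> 180
BK 2: (-16,0) -> (-14,0) [heading=180, draw]
PU: pen up
LT 90: heading 180 -> 270
LT 45: heading 270 -> 315
FD 11: (-14,0) -> (-6.222,-7.778) [heading=315, move]
PD: pen down
Final: pos=(-6.222,-7.778), heading=315, 3 segment(s) drawn

Answer: -6.222 -7.778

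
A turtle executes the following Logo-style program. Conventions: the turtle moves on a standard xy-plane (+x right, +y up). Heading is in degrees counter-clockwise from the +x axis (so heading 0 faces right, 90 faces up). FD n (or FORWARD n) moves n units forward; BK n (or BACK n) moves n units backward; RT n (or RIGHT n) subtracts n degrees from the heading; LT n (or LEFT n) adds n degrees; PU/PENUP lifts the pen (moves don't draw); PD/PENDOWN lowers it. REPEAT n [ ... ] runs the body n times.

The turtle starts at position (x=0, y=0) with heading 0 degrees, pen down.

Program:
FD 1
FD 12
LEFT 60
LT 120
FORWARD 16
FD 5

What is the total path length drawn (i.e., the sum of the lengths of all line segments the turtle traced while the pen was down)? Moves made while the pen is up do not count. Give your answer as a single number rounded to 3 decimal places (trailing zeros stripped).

Answer: 34

Derivation:
Executing turtle program step by step:
Start: pos=(0,0), heading=0, pen down
FD 1: (0,0) -> (1,0) [heading=0, draw]
FD 12: (1,0) -> (13,0) [heading=0, draw]
LT 60: heading 0 -> 60
LT 120: heading 60 -> 180
FD 16: (13,0) -> (-3,0) [heading=180, draw]
FD 5: (-3,0) -> (-8,0) [heading=180, draw]
Final: pos=(-8,0), heading=180, 4 segment(s) drawn

Segment lengths:
  seg 1: (0,0) -> (1,0), length = 1
  seg 2: (1,0) -> (13,0), length = 12
  seg 3: (13,0) -> (-3,0), length = 16
  seg 4: (-3,0) -> (-8,0), length = 5
Total = 34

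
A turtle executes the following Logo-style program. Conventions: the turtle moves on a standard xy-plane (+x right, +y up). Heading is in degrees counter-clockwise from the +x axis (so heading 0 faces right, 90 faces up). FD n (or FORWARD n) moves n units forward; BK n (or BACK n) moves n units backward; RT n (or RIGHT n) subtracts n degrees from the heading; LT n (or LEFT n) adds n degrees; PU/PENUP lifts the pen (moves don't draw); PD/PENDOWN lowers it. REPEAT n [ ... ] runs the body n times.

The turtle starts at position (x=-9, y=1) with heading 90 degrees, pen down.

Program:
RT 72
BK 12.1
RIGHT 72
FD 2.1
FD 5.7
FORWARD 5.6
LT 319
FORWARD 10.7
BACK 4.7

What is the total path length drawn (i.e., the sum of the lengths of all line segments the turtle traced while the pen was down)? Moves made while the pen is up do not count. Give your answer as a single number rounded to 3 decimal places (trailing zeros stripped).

Executing turtle program step by step:
Start: pos=(-9,1), heading=90, pen down
RT 72: heading 90 -> 18
BK 12.1: (-9,1) -> (-20.508,-2.739) [heading=18, draw]
RT 72: heading 18 -> 306
FD 2.1: (-20.508,-2.739) -> (-19.273,-4.438) [heading=306, draw]
FD 5.7: (-19.273,-4.438) -> (-15.923,-9.049) [heading=306, draw]
FD 5.6: (-15.923,-9.049) -> (-12.631,-13.58) [heading=306, draw]
LT 319: heading 306 -> 265
FD 10.7: (-12.631,-13.58) -> (-13.564,-24.239) [heading=265, draw]
BK 4.7: (-13.564,-24.239) -> (-13.154,-19.557) [heading=265, draw]
Final: pos=(-13.154,-19.557), heading=265, 6 segment(s) drawn

Segment lengths:
  seg 1: (-9,1) -> (-20.508,-2.739), length = 12.1
  seg 2: (-20.508,-2.739) -> (-19.273,-4.438), length = 2.1
  seg 3: (-19.273,-4.438) -> (-15.923,-9.049), length = 5.7
  seg 4: (-15.923,-9.049) -> (-12.631,-13.58), length = 5.6
  seg 5: (-12.631,-13.58) -> (-13.564,-24.239), length = 10.7
  seg 6: (-13.564,-24.239) -> (-13.154,-19.557), length = 4.7
Total = 40.9

Answer: 40.9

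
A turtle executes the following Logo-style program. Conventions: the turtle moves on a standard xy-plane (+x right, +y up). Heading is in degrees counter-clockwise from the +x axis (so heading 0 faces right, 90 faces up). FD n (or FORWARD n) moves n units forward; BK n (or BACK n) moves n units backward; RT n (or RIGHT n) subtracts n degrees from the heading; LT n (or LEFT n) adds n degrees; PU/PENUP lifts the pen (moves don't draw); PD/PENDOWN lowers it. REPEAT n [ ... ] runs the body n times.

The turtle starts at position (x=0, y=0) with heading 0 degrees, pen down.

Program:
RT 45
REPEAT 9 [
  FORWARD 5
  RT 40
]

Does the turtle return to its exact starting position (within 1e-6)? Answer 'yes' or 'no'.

Executing turtle program step by step:
Start: pos=(0,0), heading=0, pen down
RT 45: heading 0 -> 315
REPEAT 9 [
  -- iteration 1/9 --
  FD 5: (0,0) -> (3.536,-3.536) [heading=315, draw]
  RT 40: heading 315 -> 275
  -- iteration 2/9 --
  FD 5: (3.536,-3.536) -> (3.971,-8.517) [heading=275, draw]
  RT 40: heading 275 -> 235
  -- iteration 3/9 --
  FD 5: (3.971,-8.517) -> (1.103,-12.612) [heading=235, draw]
  RT 40: heading 235 -> 195
  -- iteration 4/9 --
  FD 5: (1.103,-12.612) -> (-3.726,-13.906) [heading=195, draw]
  RT 40: heading 195 -> 155
  -- iteration 5/9 --
  FD 5: (-3.726,-13.906) -> (-8.258,-11.793) [heading=155, draw]
  RT 40: heading 155 -> 115
  -- iteration 6/9 --
  FD 5: (-8.258,-11.793) -> (-10.371,-7.262) [heading=115, draw]
  RT 40: heading 115 -> 75
  -- iteration 7/9 --
  FD 5: (-10.371,-7.262) -> (-9.077,-2.432) [heading=75, draw]
  RT 40: heading 75 -> 35
  -- iteration 8/9 --
  FD 5: (-9.077,-2.432) -> (-4.981,0.436) [heading=35, draw]
  RT 40: heading 35 -> 355
  -- iteration 9/9 --
  FD 5: (-4.981,0.436) -> (0,0) [heading=355, draw]
  RT 40: heading 355 -> 315
]
Final: pos=(0,0), heading=315, 9 segment(s) drawn

Start position: (0, 0)
Final position: (0, 0)
Distance = 0; < 1e-6 -> CLOSED

Answer: yes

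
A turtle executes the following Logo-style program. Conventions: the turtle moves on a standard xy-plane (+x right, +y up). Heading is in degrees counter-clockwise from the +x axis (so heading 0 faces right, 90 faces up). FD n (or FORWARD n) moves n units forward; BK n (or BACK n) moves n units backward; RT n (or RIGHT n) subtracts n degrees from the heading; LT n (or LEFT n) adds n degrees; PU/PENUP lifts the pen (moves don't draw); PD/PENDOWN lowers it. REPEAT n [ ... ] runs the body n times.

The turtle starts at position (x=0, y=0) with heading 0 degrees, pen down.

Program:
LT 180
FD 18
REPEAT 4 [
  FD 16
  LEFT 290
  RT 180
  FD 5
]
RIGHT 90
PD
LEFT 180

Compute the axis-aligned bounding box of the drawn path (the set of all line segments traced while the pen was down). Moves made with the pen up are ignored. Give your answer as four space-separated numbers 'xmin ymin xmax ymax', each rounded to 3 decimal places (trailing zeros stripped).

Executing turtle program step by step:
Start: pos=(0,0), heading=0, pen down
LT 180: heading 0 -> 180
FD 18: (0,0) -> (-18,0) [heading=180, draw]
REPEAT 4 [
  -- iteration 1/4 --
  FD 16: (-18,0) -> (-34,0) [heading=180, draw]
  LT 290: heading 180 -> 110
  RT 180: heading 110 -> 290
  FD 5: (-34,0) -> (-32.29,-4.698) [heading=290, draw]
  -- iteration 2/4 --
  FD 16: (-32.29,-4.698) -> (-26.818,-19.734) [heading=290, draw]
  LT 290: heading 290 -> 220
  RT 180: heading 220 -> 40
  FD 5: (-26.818,-19.734) -> (-22.987,-16.52) [heading=40, draw]
  -- iteration 3/4 --
  FD 16: (-22.987,-16.52) -> (-10.731,-6.235) [heading=40, draw]
  LT 290: heading 40 -> 330
  RT 180: heading 330 -> 150
  FD 5: (-10.731,-6.235) -> (-15.061,-3.735) [heading=150, draw]
  -- iteration 4/4 --
  FD 16: (-15.061,-3.735) -> (-28.917,4.265) [heading=150, draw]
  LT 290: heading 150 -> 80
  RT 180: heading 80 -> 260
  FD 5: (-28.917,4.265) -> (-29.785,-0.659) [heading=260, draw]
]
RT 90: heading 260 -> 170
PD: pen down
LT 180: heading 170 -> 350
Final: pos=(-29.785,-0.659), heading=350, 9 segment(s) drawn

Segment endpoints: x in {-34, -32.29, -29.785, -28.917, -26.818, -22.987, -18, -15.061, -10.731, 0}, y in {-19.734, -16.52, -6.235, -4.698, -3.735, -0.659, 0, 0, 0, 4.265}
xmin=-34, ymin=-19.734, xmax=0, ymax=4.265

Answer: -34 -19.734 0 4.265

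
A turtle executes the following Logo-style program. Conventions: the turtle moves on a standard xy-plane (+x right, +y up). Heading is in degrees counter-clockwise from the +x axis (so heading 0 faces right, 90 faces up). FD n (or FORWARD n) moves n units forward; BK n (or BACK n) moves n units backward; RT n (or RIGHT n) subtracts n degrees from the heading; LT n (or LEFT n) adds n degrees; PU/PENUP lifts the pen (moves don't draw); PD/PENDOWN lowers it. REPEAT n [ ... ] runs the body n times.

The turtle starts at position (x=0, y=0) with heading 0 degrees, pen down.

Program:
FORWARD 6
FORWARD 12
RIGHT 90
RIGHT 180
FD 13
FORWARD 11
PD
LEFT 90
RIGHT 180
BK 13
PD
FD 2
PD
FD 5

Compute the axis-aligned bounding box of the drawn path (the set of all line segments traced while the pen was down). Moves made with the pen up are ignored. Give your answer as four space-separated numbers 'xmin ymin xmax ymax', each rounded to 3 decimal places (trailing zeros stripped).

Answer: 0 0 18 24

Derivation:
Executing turtle program step by step:
Start: pos=(0,0), heading=0, pen down
FD 6: (0,0) -> (6,0) [heading=0, draw]
FD 12: (6,0) -> (18,0) [heading=0, draw]
RT 90: heading 0 -> 270
RT 180: heading 270 -> 90
FD 13: (18,0) -> (18,13) [heading=90, draw]
FD 11: (18,13) -> (18,24) [heading=90, draw]
PD: pen down
LT 90: heading 90 -> 180
RT 180: heading 180 -> 0
BK 13: (18,24) -> (5,24) [heading=0, draw]
PD: pen down
FD 2: (5,24) -> (7,24) [heading=0, draw]
PD: pen down
FD 5: (7,24) -> (12,24) [heading=0, draw]
Final: pos=(12,24), heading=0, 7 segment(s) drawn

Segment endpoints: x in {0, 5, 6, 7, 12, 18, 18, 18}, y in {0, 13, 24, 24}
xmin=0, ymin=0, xmax=18, ymax=24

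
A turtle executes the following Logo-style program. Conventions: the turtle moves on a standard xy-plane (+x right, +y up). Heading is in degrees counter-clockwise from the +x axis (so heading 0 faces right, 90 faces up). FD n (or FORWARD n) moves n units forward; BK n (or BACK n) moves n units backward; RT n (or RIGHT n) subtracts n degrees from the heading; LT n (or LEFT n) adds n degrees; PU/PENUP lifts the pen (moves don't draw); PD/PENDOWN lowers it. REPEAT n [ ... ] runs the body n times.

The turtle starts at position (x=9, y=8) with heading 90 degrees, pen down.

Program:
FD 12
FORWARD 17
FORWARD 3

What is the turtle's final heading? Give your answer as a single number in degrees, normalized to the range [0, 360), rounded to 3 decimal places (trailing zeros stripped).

Executing turtle program step by step:
Start: pos=(9,8), heading=90, pen down
FD 12: (9,8) -> (9,20) [heading=90, draw]
FD 17: (9,20) -> (9,37) [heading=90, draw]
FD 3: (9,37) -> (9,40) [heading=90, draw]
Final: pos=(9,40), heading=90, 3 segment(s) drawn

Answer: 90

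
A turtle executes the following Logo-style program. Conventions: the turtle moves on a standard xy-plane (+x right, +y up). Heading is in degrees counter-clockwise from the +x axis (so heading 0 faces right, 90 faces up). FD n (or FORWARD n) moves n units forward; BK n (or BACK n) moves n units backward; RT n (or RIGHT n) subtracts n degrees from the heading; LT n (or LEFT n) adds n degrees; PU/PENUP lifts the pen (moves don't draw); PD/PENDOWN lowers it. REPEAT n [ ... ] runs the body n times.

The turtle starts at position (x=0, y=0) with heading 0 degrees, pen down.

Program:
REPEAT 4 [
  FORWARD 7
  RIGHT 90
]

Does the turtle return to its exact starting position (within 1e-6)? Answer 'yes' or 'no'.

Executing turtle program step by step:
Start: pos=(0,0), heading=0, pen down
REPEAT 4 [
  -- iteration 1/4 --
  FD 7: (0,0) -> (7,0) [heading=0, draw]
  RT 90: heading 0 -> 270
  -- iteration 2/4 --
  FD 7: (7,0) -> (7,-7) [heading=270, draw]
  RT 90: heading 270 -> 180
  -- iteration 3/4 --
  FD 7: (7,-7) -> (0,-7) [heading=180, draw]
  RT 90: heading 180 -> 90
  -- iteration 4/4 --
  FD 7: (0,-7) -> (0,0) [heading=90, draw]
  RT 90: heading 90 -> 0
]
Final: pos=(0,0), heading=0, 4 segment(s) drawn

Start position: (0, 0)
Final position: (0, 0)
Distance = 0; < 1e-6 -> CLOSED

Answer: yes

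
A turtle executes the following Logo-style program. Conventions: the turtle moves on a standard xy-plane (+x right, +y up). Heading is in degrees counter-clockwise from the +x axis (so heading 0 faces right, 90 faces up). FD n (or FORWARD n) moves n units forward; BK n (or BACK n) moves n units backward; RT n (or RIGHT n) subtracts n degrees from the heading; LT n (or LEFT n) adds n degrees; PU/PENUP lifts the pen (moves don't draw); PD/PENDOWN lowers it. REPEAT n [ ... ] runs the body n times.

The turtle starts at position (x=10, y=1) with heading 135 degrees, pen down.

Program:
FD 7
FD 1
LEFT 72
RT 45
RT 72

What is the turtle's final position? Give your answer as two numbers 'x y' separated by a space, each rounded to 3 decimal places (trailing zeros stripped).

Executing turtle program step by step:
Start: pos=(10,1), heading=135, pen down
FD 7: (10,1) -> (5.05,5.95) [heading=135, draw]
FD 1: (5.05,5.95) -> (4.343,6.657) [heading=135, draw]
LT 72: heading 135 -> 207
RT 45: heading 207 -> 162
RT 72: heading 162 -> 90
Final: pos=(4.343,6.657), heading=90, 2 segment(s) drawn

Answer: 4.343 6.657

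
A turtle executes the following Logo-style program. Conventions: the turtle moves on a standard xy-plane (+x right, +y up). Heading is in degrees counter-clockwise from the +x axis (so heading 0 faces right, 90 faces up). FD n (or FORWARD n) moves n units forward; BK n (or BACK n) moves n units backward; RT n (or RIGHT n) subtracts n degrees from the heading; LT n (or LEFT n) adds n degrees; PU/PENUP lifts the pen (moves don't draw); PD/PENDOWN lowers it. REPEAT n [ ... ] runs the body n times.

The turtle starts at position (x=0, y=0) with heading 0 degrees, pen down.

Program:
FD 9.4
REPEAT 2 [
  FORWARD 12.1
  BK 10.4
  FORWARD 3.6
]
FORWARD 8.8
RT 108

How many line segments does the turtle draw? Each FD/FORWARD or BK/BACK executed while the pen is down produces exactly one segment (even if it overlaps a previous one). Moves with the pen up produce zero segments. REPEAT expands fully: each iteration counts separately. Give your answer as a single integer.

Answer: 8

Derivation:
Executing turtle program step by step:
Start: pos=(0,0), heading=0, pen down
FD 9.4: (0,0) -> (9.4,0) [heading=0, draw]
REPEAT 2 [
  -- iteration 1/2 --
  FD 12.1: (9.4,0) -> (21.5,0) [heading=0, draw]
  BK 10.4: (21.5,0) -> (11.1,0) [heading=0, draw]
  FD 3.6: (11.1,0) -> (14.7,0) [heading=0, draw]
  -- iteration 2/2 --
  FD 12.1: (14.7,0) -> (26.8,0) [heading=0, draw]
  BK 10.4: (26.8,0) -> (16.4,0) [heading=0, draw]
  FD 3.6: (16.4,0) -> (20,0) [heading=0, draw]
]
FD 8.8: (20,0) -> (28.8,0) [heading=0, draw]
RT 108: heading 0 -> 252
Final: pos=(28.8,0), heading=252, 8 segment(s) drawn
Segments drawn: 8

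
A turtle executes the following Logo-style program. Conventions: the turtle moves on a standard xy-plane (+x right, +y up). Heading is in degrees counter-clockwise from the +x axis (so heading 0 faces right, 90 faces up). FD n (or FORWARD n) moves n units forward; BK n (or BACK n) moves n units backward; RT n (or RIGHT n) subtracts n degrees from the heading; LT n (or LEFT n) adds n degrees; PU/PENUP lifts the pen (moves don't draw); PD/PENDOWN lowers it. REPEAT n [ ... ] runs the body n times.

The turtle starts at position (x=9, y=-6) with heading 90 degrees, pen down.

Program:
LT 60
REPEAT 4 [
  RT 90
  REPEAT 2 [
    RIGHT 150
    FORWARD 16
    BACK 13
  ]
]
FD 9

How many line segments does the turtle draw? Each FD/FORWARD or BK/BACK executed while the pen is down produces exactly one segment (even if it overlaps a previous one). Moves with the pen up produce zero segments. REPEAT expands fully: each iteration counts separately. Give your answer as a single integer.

Executing turtle program step by step:
Start: pos=(9,-6), heading=90, pen down
LT 60: heading 90 -> 150
REPEAT 4 [
  -- iteration 1/4 --
  RT 90: heading 150 -> 60
  REPEAT 2 [
    -- iteration 1/2 --
    RT 150: heading 60 -> 270
    FD 16: (9,-6) -> (9,-22) [heading=270, draw]
    BK 13: (9,-22) -> (9,-9) [heading=270, draw]
    -- iteration 2/2 --
    RT 150: heading 270 -> 120
    FD 16: (9,-9) -> (1,4.856) [heading=120, draw]
    BK 13: (1,4.856) -> (7.5,-6.402) [heading=120, draw]
  ]
  -- iteration 2/4 --
  RT 90: heading 120 -> 30
  REPEAT 2 [
    -- iteration 1/2 --
    RT 150: heading 30 -> 240
    FD 16: (7.5,-6.402) -> (-0.5,-20.258) [heading=240, draw]
    BK 13: (-0.5,-20.258) -> (6,-9) [heading=240, draw]
    -- iteration 2/2 --
    RT 150: heading 240 -> 90
    FD 16: (6,-9) -> (6,7) [heading=90, draw]
    BK 13: (6,7) -> (6,-6) [heading=90, draw]
  ]
  -- iteration 3/4 --
  RT 90: heading 90 -> 0
  REPEAT 2 [
    -- iteration 1/2 --
    RT 150: heading 0 -> 210
    FD 16: (6,-6) -> (-7.856,-14) [heading=210, draw]
    BK 13: (-7.856,-14) -> (3.402,-7.5) [heading=210, draw]
    -- iteration 2/2 --
    RT 150: heading 210 -> 60
    FD 16: (3.402,-7.5) -> (11.402,6.356) [heading=60, draw]
    BK 13: (11.402,6.356) -> (4.902,-4.902) [heading=60, draw]
  ]
  -- iteration 4/4 --
  RT 90: heading 60 -> 330
  REPEAT 2 [
    -- iteration 1/2 --
    RT 150: heading 330 -> 180
    FD 16: (4.902,-4.902) -> (-11.098,-4.902) [heading=180, draw]
    BK 13: (-11.098,-4.902) -> (1.902,-4.902) [heading=180, draw]
    -- iteration 2/2 --
    RT 150: heading 180 -> 30
    FD 16: (1.902,-4.902) -> (15.758,3.098) [heading=30, draw]
    BK 13: (15.758,3.098) -> (4.5,-3.402) [heading=30, draw]
  ]
]
FD 9: (4.5,-3.402) -> (12.294,1.098) [heading=30, draw]
Final: pos=(12.294,1.098), heading=30, 17 segment(s) drawn
Segments drawn: 17

Answer: 17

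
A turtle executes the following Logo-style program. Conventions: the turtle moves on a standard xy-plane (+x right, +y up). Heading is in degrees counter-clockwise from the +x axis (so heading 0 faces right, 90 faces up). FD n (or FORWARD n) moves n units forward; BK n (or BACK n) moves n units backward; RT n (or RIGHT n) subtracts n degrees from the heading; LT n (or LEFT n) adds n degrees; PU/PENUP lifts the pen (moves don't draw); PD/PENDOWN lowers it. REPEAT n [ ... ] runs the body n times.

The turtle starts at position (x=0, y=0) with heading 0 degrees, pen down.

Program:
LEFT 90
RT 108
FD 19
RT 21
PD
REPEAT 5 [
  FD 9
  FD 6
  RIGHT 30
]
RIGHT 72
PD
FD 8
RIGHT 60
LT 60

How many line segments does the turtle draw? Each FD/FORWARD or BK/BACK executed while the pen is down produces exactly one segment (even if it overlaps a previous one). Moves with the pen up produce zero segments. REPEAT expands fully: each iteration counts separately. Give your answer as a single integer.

Answer: 12

Derivation:
Executing turtle program step by step:
Start: pos=(0,0), heading=0, pen down
LT 90: heading 0 -> 90
RT 108: heading 90 -> 342
FD 19: (0,0) -> (18.07,-5.871) [heading=342, draw]
RT 21: heading 342 -> 321
PD: pen down
REPEAT 5 [
  -- iteration 1/5 --
  FD 9: (18.07,-5.871) -> (25.064,-11.535) [heading=321, draw]
  FD 6: (25.064,-11.535) -> (29.727,-15.311) [heading=321, draw]
  RT 30: heading 321 -> 291
  -- iteration 2/5 --
  FD 9: (29.727,-15.311) -> (32.953,-23.713) [heading=291, draw]
  FD 6: (32.953,-23.713) -> (35.103,-29.315) [heading=291, draw]
  RT 30: heading 291 -> 261
  -- iteration 3/5 --
  FD 9: (35.103,-29.315) -> (33.695,-38.204) [heading=261, draw]
  FD 6: (33.695,-38.204) -> (32.756,-44.13) [heading=261, draw]
  RT 30: heading 261 -> 231
  -- iteration 4/5 --
  FD 9: (32.756,-44.13) -> (27.092,-51.124) [heading=231, draw]
  FD 6: (27.092,-51.124) -> (23.316,-55.787) [heading=231, draw]
  RT 30: heading 231 -> 201
  -- iteration 5/5 --
  FD 9: (23.316,-55.787) -> (14.914,-59.013) [heading=201, draw]
  FD 6: (14.914,-59.013) -> (9.313,-61.163) [heading=201, draw]
  RT 30: heading 201 -> 171
]
RT 72: heading 171 -> 99
PD: pen down
FD 8: (9.313,-61.163) -> (8.061,-53.261) [heading=99, draw]
RT 60: heading 99 -> 39
LT 60: heading 39 -> 99
Final: pos=(8.061,-53.261), heading=99, 12 segment(s) drawn
Segments drawn: 12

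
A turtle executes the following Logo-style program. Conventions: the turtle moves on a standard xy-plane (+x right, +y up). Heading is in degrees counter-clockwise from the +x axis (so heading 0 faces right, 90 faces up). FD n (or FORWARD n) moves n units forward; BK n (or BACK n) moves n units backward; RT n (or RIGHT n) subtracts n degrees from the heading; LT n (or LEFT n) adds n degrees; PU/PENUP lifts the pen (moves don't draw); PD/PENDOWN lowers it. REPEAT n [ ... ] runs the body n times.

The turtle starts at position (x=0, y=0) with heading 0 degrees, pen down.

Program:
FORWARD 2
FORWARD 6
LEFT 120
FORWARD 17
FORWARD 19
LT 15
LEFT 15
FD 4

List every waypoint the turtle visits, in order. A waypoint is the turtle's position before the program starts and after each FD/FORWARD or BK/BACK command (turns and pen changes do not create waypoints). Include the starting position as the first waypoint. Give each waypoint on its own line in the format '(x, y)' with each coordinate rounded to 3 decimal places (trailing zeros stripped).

Executing turtle program step by step:
Start: pos=(0,0), heading=0, pen down
FD 2: (0,0) -> (2,0) [heading=0, draw]
FD 6: (2,0) -> (8,0) [heading=0, draw]
LT 120: heading 0 -> 120
FD 17: (8,0) -> (-0.5,14.722) [heading=120, draw]
FD 19: (-0.5,14.722) -> (-10,31.177) [heading=120, draw]
LT 15: heading 120 -> 135
LT 15: heading 135 -> 150
FD 4: (-10,31.177) -> (-13.464,33.177) [heading=150, draw]
Final: pos=(-13.464,33.177), heading=150, 5 segment(s) drawn
Waypoints (6 total):
(0, 0)
(2, 0)
(8, 0)
(-0.5, 14.722)
(-10, 31.177)
(-13.464, 33.177)

Answer: (0, 0)
(2, 0)
(8, 0)
(-0.5, 14.722)
(-10, 31.177)
(-13.464, 33.177)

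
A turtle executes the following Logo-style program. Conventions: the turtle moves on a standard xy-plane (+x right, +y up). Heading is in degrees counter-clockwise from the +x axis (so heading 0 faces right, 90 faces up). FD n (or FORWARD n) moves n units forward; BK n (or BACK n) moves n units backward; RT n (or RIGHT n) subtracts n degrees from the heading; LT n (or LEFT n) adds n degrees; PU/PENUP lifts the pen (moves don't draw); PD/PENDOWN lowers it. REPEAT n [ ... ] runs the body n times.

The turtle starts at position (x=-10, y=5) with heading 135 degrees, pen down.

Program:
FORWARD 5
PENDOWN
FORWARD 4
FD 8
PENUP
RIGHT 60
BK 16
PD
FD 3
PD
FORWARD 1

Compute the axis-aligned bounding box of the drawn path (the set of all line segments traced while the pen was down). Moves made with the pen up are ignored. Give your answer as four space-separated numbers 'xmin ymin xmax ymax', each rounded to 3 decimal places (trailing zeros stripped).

Executing turtle program step by step:
Start: pos=(-10,5), heading=135, pen down
FD 5: (-10,5) -> (-13.536,8.536) [heading=135, draw]
PD: pen down
FD 4: (-13.536,8.536) -> (-16.364,11.364) [heading=135, draw]
FD 8: (-16.364,11.364) -> (-22.021,17.021) [heading=135, draw]
PU: pen up
RT 60: heading 135 -> 75
BK 16: (-22.021,17.021) -> (-26.162,1.566) [heading=75, move]
PD: pen down
FD 3: (-26.162,1.566) -> (-25.385,4.464) [heading=75, draw]
PD: pen down
FD 1: (-25.385,4.464) -> (-25.127,5.43) [heading=75, draw]
Final: pos=(-25.127,5.43), heading=75, 5 segment(s) drawn

Segment endpoints: x in {-26.162, -25.385, -25.127, -22.021, -16.364, -13.536, -10}, y in {1.566, 4.464, 5, 5.43, 8.536, 11.364, 17.021}
xmin=-26.162, ymin=1.566, xmax=-10, ymax=17.021

Answer: -26.162 1.566 -10 17.021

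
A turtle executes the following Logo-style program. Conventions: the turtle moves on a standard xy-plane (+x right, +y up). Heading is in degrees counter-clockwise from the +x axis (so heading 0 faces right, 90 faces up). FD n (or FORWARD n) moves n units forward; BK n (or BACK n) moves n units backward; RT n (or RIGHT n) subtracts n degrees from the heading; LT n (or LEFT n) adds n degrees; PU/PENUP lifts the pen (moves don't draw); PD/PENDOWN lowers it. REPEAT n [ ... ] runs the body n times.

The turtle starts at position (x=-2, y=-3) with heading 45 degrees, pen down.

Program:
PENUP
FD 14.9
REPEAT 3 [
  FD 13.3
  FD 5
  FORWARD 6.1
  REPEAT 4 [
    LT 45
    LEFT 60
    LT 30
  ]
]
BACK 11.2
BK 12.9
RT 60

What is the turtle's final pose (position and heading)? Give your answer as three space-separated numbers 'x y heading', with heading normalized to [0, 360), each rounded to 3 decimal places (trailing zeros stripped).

Executing turtle program step by step:
Start: pos=(-2,-3), heading=45, pen down
PU: pen up
FD 14.9: (-2,-3) -> (8.536,7.536) [heading=45, move]
REPEAT 3 [
  -- iteration 1/3 --
  FD 13.3: (8.536,7.536) -> (17.94,16.94) [heading=45, move]
  FD 5: (17.94,16.94) -> (21.476,20.476) [heading=45, move]
  FD 6.1: (21.476,20.476) -> (25.789,24.789) [heading=45, move]
  REPEAT 4 [
    -- iteration 1/4 --
    LT 45: heading 45 -> 90
    LT 60: heading 90 -> 150
    LT 30: heading 150 -> 180
    -- iteration 2/4 --
    LT 45: heading 180 -> 225
    LT 60: heading 225 -> 285
    LT 30: heading 285 -> 315
    -- iteration 3/4 --
    LT 45: heading 315 -> 0
    LT 60: heading 0 -> 60
    LT 30: heading 60 -> 90
    -- iteration 4/4 --
    LT 45: heading 90 -> 135
    LT 60: heading 135 -> 195
    LT 30: heading 195 -> 225
  ]
  -- iteration 2/3 --
  FD 13.3: (25.789,24.789) -> (16.385,15.385) [heading=225, move]
  FD 5: (16.385,15.385) -> (12.849,11.849) [heading=225, move]
  FD 6.1: (12.849,11.849) -> (8.536,7.536) [heading=225, move]
  REPEAT 4 [
    -- iteration 1/4 --
    LT 45: heading 225 -> 270
    LT 60: heading 270 -> 330
    LT 30: heading 330 -> 0
    -- iteration 2/4 --
    LT 45: heading 0 -> 45
    LT 60: heading 45 -> 105
    LT 30: heading 105 -> 135
    -- iteration 3/4 --
    LT 45: heading 135 -> 180
    LT 60: heading 180 -> 240
    LT 30: heading 240 -> 270
    -- iteration 4/4 --
    LT 45: heading 270 -> 315
    LT 60: heading 315 -> 15
    LT 30: heading 15 -> 45
  ]
  -- iteration 3/3 --
  FD 13.3: (8.536,7.536) -> (17.94,16.94) [heading=45, move]
  FD 5: (17.94,16.94) -> (21.476,20.476) [heading=45, move]
  FD 6.1: (21.476,20.476) -> (25.789,24.789) [heading=45, move]
  REPEAT 4 [
    -- iteration 1/4 --
    LT 45: heading 45 -> 90
    LT 60: heading 90 -> 150
    LT 30: heading 150 -> 180
    -- iteration 2/4 --
    LT 45: heading 180 -> 225
    LT 60: heading 225 -> 285
    LT 30: heading 285 -> 315
    -- iteration 3/4 --
    LT 45: heading 315 -> 0
    LT 60: heading 0 -> 60
    LT 30: heading 60 -> 90
    -- iteration 4/4 --
    LT 45: heading 90 -> 135
    LT 60: heading 135 -> 195
    LT 30: heading 195 -> 225
  ]
]
BK 11.2: (25.789,24.789) -> (33.709,32.709) [heading=225, move]
BK 12.9: (33.709,32.709) -> (42.831,41.831) [heading=225, move]
RT 60: heading 225 -> 165
Final: pos=(42.831,41.831), heading=165, 0 segment(s) drawn

Answer: 42.831 41.831 165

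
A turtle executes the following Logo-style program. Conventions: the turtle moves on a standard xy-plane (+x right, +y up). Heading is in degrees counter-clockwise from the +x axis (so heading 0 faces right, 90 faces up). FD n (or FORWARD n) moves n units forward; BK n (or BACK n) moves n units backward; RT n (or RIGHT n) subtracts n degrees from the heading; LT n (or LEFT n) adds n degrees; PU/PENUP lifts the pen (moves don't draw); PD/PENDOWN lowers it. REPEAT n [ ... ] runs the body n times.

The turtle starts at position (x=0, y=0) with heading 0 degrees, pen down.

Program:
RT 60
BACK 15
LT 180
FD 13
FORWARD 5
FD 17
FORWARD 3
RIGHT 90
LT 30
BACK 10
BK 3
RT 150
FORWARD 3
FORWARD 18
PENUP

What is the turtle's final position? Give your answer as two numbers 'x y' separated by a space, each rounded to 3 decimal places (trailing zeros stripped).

Executing turtle program step by step:
Start: pos=(0,0), heading=0, pen down
RT 60: heading 0 -> 300
BK 15: (0,0) -> (-7.5,12.99) [heading=300, draw]
LT 180: heading 300 -> 120
FD 13: (-7.5,12.99) -> (-14,24.249) [heading=120, draw]
FD 5: (-14,24.249) -> (-16.5,28.579) [heading=120, draw]
FD 17: (-16.5,28.579) -> (-25,43.301) [heading=120, draw]
FD 3: (-25,43.301) -> (-26.5,45.899) [heading=120, draw]
RT 90: heading 120 -> 30
LT 30: heading 30 -> 60
BK 10: (-26.5,45.899) -> (-31.5,37.239) [heading=60, draw]
BK 3: (-31.5,37.239) -> (-33,34.641) [heading=60, draw]
RT 150: heading 60 -> 270
FD 3: (-33,34.641) -> (-33,31.641) [heading=270, draw]
FD 18: (-33,31.641) -> (-33,13.641) [heading=270, draw]
PU: pen up
Final: pos=(-33,13.641), heading=270, 9 segment(s) drawn

Answer: -33 13.641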